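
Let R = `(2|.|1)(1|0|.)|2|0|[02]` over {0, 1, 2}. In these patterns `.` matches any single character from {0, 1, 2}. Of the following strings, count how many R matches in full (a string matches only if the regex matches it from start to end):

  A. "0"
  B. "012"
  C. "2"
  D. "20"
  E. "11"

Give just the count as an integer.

A → match
B → no match
C → match
D → match
E → match
Total matched: 4

4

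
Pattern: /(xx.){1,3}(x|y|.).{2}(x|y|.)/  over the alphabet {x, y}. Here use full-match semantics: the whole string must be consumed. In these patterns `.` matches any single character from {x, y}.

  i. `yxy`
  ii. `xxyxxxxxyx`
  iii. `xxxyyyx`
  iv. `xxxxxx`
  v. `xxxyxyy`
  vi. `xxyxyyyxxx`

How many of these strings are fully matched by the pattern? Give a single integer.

i. `yxy` → no match — must start with `xx`
ii. `xxyxxxxxyx` → match
iii. `xxxyyyx` → match
iv. `xxxxxx` → no match
v. `xxxyxyy` → match
vi. `xxyxyyyxxx` → no match
Total matched: 3

3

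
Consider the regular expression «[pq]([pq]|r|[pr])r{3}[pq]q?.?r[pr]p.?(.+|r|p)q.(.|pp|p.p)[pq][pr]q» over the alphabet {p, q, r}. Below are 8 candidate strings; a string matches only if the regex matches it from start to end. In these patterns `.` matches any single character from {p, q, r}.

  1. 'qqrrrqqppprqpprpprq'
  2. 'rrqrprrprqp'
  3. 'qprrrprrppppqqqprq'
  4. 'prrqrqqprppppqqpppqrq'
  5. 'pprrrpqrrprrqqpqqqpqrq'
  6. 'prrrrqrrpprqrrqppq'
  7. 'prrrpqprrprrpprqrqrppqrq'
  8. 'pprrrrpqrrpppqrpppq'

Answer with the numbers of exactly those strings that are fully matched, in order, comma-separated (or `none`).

1 → no match
2 → no match — must end with 'q'
3 → match
4 → no match
5 → match
6 → no match
7 → no match
8 → no match

3, 5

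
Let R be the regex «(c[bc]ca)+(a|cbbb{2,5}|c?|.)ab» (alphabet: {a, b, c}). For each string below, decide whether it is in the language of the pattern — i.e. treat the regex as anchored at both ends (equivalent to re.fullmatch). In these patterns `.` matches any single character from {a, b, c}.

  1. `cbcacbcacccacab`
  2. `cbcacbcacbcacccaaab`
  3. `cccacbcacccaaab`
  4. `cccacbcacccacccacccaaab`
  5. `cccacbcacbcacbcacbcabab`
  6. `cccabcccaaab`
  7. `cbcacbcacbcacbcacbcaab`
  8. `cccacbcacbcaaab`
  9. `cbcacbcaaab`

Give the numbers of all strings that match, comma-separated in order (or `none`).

1, 2, 3, 4, 5, 7, 8, 9

1 → match
2 → match
3 → match
4 → match
5 → match
6 → no match
7 → match
8 → match
9 → match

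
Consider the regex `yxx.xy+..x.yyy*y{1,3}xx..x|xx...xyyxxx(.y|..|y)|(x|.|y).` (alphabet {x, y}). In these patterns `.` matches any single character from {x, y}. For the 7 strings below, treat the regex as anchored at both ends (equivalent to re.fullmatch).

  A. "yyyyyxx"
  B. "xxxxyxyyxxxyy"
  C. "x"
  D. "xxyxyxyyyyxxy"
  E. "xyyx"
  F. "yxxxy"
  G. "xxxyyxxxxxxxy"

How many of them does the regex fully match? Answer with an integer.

A → no match
B → match
C → no match
D → no match
E → no match
F → no match
G → no match
Total matched: 1

1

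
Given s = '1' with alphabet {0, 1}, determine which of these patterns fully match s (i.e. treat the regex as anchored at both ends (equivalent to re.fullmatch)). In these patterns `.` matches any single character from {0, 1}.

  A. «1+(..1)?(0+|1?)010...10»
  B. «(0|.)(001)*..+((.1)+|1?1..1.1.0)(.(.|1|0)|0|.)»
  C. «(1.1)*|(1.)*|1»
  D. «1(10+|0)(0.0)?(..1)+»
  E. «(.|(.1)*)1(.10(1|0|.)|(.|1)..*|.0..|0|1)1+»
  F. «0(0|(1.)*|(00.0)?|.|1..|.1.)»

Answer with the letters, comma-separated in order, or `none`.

A → no match — must end with '10'
B → no match
C → match
D → no match
E → no match
F → no match — must start with '0'

C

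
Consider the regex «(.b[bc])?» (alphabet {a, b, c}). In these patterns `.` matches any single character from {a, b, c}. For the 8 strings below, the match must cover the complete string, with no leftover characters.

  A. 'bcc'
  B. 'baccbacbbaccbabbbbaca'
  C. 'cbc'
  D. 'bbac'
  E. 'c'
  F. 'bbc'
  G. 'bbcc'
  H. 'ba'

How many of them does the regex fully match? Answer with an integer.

2

A → no match
B → no match
C → match
D → no match
E → no match
F → match
G → no match
H → no match
Total matched: 2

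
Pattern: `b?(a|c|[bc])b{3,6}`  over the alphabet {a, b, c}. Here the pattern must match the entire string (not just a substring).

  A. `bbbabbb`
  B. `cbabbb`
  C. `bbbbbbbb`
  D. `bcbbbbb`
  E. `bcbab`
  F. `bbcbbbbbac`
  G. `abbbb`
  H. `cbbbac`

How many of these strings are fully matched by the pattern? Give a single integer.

3

A. `bbbabbb` → no match
B. `cbabbb` → no match
C. `bbbbbbbb` → match
D. `bcbbbbb` → match
E. `bcbab` → no match
F. `bbcbbbbbac` → no match — must end with `b`
G. `abbbb` → match
H. `cbbbac` → no match — must end with `b`
Total matched: 3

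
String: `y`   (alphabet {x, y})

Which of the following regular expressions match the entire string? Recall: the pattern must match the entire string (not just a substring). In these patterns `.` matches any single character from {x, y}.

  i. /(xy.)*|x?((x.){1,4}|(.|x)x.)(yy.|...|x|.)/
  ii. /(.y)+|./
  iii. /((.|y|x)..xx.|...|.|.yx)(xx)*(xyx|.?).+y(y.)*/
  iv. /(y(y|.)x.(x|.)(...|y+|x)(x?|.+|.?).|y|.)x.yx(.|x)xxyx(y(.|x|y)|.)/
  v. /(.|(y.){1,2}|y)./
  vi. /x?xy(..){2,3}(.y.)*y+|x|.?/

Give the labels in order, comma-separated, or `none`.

i → no match
ii → match
iii → no match
iv → no match
v → no match
vi → match

ii, vi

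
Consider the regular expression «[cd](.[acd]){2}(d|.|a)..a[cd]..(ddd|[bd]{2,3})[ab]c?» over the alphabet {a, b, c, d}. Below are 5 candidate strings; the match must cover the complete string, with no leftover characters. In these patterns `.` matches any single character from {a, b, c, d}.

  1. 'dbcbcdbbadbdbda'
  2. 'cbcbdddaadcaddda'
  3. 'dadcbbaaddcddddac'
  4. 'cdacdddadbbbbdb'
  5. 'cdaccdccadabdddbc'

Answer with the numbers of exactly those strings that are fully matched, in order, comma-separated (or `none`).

1, 2, 5

1 → match
2 → match
3 → no match
4 → no match
5 → match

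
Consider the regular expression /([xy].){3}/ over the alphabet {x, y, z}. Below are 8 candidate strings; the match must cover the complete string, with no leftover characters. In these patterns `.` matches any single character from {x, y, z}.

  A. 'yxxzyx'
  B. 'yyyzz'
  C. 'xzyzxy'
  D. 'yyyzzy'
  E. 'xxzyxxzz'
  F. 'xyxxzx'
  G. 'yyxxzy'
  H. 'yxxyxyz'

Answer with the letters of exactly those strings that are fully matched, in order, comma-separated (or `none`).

A → match
B → no match
C → match
D → no match
E → no match
F → no match
G → no match
H → no match

A, C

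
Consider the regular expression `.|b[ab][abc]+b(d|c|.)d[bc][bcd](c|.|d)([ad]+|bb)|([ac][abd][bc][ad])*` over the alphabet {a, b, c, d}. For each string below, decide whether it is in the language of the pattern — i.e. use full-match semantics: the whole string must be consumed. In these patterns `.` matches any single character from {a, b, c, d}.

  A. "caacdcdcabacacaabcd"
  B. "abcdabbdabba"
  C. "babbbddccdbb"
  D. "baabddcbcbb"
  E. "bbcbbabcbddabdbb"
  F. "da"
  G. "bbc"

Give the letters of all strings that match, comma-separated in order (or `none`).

A → no match
B → match
C → match
D → match
E → no match
F → no match
G → no match

B, C, D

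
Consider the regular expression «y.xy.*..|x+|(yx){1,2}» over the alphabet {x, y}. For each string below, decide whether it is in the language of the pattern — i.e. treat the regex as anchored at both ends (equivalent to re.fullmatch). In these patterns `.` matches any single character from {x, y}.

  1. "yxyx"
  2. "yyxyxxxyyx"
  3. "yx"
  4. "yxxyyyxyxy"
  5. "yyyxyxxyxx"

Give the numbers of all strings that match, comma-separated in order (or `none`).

1, 2, 3, 4

1 → match
2 → match
3 → match
4 → match
5 → no match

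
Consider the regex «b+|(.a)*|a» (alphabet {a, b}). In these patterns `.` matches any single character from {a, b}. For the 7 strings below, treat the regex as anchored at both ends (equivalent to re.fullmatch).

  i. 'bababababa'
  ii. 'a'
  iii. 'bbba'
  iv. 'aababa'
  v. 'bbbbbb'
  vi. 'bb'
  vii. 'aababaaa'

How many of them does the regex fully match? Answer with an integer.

i → match
ii → match
iii → no match
iv → match
v → match
vi → match
vii → match
Total matched: 6

6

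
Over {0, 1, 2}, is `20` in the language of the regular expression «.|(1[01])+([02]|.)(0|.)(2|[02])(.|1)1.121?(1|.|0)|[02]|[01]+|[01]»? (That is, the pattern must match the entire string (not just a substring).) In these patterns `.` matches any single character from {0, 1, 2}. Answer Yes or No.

No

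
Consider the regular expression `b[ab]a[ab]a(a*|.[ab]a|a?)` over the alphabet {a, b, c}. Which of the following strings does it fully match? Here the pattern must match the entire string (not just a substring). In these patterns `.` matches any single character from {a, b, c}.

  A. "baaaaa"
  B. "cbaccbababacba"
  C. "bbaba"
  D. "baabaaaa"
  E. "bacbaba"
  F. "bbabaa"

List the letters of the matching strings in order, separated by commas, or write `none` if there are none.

A, C, D, F

A → match
B → no match — must start with "b"
C → match
D → match
E → no match
F → match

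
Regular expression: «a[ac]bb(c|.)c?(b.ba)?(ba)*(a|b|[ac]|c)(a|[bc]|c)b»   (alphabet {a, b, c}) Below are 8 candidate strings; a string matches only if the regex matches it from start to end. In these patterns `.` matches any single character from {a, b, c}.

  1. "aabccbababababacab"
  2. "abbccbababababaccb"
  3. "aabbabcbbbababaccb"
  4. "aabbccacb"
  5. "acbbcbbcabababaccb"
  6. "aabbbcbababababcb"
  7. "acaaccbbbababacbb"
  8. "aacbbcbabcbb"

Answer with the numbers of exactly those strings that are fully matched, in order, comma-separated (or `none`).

1 → no match
2 → no match
3 → no match
4. "aabbccacb" → match
5 → no match
6 → match
7 → no match
8. "aacbbcbabcbb" → no match

4, 6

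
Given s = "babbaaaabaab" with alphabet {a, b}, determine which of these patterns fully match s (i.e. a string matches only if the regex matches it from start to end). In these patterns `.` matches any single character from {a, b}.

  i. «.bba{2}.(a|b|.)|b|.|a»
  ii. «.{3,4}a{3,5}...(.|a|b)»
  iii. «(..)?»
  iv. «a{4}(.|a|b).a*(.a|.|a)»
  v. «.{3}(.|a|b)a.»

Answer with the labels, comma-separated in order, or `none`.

i → no match
ii → match
iii → no match
iv → no match — must start with "a"
v → no match

ii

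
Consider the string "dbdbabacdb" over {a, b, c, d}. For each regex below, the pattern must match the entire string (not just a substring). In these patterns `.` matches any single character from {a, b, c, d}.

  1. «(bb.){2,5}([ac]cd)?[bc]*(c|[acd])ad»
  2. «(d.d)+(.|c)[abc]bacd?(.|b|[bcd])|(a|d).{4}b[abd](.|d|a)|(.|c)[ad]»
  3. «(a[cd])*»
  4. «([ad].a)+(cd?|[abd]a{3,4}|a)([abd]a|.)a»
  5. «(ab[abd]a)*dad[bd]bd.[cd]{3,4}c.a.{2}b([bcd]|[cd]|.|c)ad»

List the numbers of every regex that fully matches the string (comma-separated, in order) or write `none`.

2

1 → no match — must start with "bb"
2 → match
3 → no match
4 → no match — must end with "a"
5 → no match — must end with "ad"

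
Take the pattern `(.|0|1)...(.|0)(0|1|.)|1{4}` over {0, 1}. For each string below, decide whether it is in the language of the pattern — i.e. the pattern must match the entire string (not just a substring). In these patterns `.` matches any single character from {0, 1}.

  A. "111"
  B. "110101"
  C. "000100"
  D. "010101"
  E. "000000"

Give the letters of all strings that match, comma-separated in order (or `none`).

A → no match
B → match
C → match
D → match
E → match

B, C, D, E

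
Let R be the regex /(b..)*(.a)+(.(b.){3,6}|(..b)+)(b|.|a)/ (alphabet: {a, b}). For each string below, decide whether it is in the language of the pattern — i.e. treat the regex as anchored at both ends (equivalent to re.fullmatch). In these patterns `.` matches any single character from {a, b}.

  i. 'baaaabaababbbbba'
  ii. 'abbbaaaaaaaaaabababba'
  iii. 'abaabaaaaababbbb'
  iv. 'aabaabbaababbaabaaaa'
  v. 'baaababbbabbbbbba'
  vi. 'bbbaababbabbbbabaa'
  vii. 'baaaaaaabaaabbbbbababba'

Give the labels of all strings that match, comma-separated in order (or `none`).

i → no match
ii → no match
iii → no match
iv → no match
v → no match
vi → no match
vii → match

vii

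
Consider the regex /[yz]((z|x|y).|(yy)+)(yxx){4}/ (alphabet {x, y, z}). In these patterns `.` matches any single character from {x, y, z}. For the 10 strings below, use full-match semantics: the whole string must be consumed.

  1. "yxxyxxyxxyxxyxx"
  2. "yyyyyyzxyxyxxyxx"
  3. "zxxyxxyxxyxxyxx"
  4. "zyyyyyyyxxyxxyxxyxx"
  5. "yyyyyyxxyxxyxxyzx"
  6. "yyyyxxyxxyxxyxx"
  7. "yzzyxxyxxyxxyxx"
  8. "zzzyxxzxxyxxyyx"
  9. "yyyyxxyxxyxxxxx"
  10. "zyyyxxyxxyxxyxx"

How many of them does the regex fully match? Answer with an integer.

1 → match
2 → no match
3 → match
4 → match
5 → no match — must end with "yxx"
6 → match
7 → match
8 → no match — must end with "yxx"
9 → no match — must end with "yxx"
10 → match
Total matched: 6

6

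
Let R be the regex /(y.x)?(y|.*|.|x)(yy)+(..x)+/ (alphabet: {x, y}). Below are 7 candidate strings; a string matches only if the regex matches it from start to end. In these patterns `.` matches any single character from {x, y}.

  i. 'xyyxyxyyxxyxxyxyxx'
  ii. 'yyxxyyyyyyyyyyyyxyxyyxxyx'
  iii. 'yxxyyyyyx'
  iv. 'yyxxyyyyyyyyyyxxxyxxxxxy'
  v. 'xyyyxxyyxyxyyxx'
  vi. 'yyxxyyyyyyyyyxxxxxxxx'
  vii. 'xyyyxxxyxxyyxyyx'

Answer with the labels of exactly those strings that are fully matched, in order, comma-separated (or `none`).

i → match
ii → match
iii. 'yxxyyyyyx' → match
iv → no match — must end with 'x'
v → no match
vi → match
vii → match

i, ii, iii, vi, vii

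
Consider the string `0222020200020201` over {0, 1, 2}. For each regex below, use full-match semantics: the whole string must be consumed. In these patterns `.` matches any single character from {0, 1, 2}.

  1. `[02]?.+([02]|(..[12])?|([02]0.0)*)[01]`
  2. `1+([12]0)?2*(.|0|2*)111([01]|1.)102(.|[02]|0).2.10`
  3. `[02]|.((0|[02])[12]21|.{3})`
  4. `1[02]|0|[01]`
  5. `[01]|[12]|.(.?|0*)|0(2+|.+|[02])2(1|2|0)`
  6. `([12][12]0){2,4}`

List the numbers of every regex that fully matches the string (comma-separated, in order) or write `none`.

1

1 → match
2 → no match — must start with `1`
3 → no match
4 → no match
5 → no match
6 → no match — must end with `0`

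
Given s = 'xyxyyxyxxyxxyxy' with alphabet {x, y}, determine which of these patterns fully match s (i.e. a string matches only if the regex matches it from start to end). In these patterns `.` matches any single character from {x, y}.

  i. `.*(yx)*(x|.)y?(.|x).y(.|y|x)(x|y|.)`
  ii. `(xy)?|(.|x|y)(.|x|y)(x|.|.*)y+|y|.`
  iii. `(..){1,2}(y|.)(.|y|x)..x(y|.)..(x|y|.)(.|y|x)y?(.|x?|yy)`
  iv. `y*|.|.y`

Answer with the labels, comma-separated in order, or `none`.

i → match
ii → match
iii → match
iv → no match

i, ii, iii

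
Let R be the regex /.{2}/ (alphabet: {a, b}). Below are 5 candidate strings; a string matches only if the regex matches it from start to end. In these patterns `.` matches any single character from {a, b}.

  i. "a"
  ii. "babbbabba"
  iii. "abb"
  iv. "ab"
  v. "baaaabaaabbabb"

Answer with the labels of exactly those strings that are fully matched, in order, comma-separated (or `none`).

iv

i → no match
ii → no match
iii → no match
iv → match
v → no match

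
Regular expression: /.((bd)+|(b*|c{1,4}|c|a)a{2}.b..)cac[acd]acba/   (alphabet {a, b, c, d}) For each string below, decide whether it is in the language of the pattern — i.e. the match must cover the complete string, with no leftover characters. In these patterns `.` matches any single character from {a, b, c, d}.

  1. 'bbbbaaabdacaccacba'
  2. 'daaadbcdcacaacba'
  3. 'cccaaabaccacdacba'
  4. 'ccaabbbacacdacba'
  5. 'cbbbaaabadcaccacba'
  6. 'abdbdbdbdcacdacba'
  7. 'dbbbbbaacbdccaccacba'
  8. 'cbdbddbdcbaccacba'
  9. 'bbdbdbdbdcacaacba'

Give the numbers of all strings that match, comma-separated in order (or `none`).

1 → match
2 → match
3 → match
4 → match
5 → match
6 → match
7 → match
8 → no match
9 → match

1, 2, 3, 4, 5, 6, 7, 9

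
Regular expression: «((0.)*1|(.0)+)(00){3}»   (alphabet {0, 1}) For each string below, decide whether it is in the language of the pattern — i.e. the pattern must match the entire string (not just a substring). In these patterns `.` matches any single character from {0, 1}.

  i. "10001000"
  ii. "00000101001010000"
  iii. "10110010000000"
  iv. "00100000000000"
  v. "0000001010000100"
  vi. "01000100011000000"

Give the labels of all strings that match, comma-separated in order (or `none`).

i → no match
ii → no match
iii → no match
iv → match
v → no match
vi → match

iv, vi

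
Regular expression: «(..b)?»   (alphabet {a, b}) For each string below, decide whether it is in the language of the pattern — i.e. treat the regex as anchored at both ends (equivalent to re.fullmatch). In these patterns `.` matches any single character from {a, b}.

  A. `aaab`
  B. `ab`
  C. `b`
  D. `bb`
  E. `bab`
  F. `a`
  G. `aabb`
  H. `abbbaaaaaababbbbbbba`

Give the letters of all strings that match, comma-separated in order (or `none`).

E

A → no match
B → no match
C → no match
D → no match
E → match
F → no match
G → no match
H → no match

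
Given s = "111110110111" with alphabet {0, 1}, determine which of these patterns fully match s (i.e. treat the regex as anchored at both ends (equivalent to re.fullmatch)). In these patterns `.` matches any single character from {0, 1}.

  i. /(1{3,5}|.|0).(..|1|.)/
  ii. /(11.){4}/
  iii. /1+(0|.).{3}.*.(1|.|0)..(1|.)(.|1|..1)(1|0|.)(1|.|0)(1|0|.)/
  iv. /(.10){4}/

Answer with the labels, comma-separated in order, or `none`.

ii

i → no match
ii → match
iii → no match
iv → no match — must end with "10"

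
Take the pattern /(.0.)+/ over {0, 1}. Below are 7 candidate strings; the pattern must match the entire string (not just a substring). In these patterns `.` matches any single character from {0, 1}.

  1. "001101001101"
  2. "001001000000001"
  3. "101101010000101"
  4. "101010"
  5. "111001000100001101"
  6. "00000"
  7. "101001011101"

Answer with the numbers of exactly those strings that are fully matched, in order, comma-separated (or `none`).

1 → match
2 → match
3 → no match
4 → no match
5 → no match
6 → no match
7 → no match

1, 2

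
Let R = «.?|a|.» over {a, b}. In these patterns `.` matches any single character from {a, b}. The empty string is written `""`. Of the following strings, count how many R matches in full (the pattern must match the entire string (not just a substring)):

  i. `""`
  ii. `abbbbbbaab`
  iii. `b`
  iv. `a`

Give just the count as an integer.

i → match
ii → no match
iii → match
iv → match
Total matched: 3

3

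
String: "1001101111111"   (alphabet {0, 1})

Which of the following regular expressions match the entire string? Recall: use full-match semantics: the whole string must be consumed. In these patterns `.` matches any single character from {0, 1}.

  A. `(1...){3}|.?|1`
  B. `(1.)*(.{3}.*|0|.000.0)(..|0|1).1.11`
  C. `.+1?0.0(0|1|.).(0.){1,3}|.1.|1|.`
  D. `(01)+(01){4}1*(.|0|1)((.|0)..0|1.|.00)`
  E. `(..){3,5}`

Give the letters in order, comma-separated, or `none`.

B

A → no match
B → match
C → no match
D → no match — must start with "01"
E → no match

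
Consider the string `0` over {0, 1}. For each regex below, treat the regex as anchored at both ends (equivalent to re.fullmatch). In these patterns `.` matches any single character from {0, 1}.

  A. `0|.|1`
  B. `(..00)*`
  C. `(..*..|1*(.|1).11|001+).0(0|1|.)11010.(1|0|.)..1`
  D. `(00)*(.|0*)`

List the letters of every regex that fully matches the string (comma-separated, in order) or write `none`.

A → match
B → no match
C → no match — must end with `1`
D → match

A, D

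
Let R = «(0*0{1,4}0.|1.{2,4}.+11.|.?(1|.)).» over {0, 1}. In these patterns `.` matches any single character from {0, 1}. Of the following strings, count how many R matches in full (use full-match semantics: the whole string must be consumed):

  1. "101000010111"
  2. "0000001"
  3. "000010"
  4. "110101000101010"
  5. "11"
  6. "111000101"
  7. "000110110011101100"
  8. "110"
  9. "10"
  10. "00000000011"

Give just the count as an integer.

1. "101000010111" → no match
2. "0000001" → match
3. "000010" → match
4 → no match
5. "11" → match
6. "111000101" → no match
7 → no match
8. "110" → match
9. "10" → match
10. "00000000011" → match
Total matched: 6

6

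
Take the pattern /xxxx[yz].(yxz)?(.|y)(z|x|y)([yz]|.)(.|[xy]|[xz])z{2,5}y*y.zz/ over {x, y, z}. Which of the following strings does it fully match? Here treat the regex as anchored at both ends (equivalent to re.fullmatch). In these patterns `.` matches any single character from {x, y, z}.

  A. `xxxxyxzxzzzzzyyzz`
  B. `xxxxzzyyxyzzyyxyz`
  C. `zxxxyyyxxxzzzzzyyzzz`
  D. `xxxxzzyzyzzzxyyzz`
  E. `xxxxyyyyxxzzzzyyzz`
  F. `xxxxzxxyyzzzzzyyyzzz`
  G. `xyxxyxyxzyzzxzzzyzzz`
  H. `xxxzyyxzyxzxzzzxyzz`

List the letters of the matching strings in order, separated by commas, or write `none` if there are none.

A → match
B → no match — must end with `zz`
C → no match — must start with `xxxx`
D → no match
E → match
F → match
G → no match — must start with `xxxx`
H → no match — must start with `xxxx`

A, E, F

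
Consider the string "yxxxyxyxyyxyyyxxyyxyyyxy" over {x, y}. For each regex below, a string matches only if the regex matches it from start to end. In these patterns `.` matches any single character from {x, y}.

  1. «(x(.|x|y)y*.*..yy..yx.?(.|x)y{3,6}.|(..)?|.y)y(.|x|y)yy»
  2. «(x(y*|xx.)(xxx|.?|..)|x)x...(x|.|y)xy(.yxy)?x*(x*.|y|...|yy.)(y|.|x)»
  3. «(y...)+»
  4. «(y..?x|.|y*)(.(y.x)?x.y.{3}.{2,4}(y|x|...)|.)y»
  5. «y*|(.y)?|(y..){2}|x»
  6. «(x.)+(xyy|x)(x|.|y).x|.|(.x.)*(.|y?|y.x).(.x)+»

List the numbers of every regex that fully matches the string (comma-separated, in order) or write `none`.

3

1 → no match — must end with "yy"
2 → no match — must start with "x"
3 → match
4 → no match
5 → no match
6 → no match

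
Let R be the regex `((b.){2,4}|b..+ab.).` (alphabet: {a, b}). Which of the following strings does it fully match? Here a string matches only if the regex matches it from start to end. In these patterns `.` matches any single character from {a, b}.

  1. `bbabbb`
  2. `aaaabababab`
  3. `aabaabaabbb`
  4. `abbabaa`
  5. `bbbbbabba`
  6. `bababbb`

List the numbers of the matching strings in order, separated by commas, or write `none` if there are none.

1 → no match
2 → no match — must start with `b`
3 → no match — must start with `b`
4 → no match — must start with `b`
5 → match
6 → match

5, 6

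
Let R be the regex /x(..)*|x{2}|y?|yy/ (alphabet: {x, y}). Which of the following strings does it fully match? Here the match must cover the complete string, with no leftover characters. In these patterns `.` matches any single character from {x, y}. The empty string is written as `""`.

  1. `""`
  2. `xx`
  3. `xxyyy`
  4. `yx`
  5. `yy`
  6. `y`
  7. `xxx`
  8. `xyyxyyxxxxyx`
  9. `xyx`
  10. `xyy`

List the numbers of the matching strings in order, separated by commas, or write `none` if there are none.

1. `""` → match
2. `xx` → match
3. `xxyyy` → match
4. `yx` → no match
5. `yy` → match
6. `y` → match
7. `xxx` → match
8. `xyyxyyxxxxyx` → no match
9. `xyx` → match
10. `xyy` → match

1, 2, 3, 5, 6, 7, 9, 10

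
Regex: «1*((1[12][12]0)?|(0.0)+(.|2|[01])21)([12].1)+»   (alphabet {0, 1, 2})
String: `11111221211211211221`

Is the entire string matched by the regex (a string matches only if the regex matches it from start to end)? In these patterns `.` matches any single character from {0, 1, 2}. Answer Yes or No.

Yes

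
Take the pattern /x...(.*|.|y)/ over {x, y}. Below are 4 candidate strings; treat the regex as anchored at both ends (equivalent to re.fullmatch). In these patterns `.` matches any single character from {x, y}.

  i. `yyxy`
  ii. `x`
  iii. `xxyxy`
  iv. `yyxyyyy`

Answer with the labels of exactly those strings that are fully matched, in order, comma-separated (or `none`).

iii

i. `yyxy` → no match — must start with `x`
ii. `x` → no match
iii. `xxyxy` → match
iv. `yyxyyyy` → no match — must start with `x`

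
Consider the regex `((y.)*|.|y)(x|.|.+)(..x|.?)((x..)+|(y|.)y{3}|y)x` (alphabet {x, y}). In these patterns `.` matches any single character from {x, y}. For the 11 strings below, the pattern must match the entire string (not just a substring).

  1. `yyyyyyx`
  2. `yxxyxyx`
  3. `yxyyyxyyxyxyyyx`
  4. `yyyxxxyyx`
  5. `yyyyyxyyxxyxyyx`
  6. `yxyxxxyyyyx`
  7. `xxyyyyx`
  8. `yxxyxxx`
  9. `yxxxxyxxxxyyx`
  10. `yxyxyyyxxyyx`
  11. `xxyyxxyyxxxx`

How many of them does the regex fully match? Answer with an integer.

1 → match
2 → match
3 → match
4 → match
5 → match
6 → match
7 → match
8 → no match
9 → match
10 → match
11 → match
Total matched: 10

10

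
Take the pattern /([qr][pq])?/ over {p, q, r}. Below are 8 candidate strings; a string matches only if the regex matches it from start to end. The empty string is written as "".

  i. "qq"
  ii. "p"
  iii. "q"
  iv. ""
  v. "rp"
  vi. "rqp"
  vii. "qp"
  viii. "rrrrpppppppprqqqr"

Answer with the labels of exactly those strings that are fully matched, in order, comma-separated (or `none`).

i → match
ii → no match
iii → no match
iv → match
v → match
vi → no match
vii → match
viii → no match

i, iv, v, vii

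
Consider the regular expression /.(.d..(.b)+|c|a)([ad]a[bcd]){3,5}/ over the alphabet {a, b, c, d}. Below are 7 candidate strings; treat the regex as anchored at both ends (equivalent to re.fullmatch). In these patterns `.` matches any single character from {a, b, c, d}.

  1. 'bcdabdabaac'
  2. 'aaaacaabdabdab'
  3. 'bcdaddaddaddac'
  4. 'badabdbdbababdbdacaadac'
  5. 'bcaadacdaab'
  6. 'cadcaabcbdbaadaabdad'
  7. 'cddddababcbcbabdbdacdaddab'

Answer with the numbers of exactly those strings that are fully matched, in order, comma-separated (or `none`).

1. 'bcdabdabaac' → match
2 → match
3 → match
4 → no match
5. 'bcaadacdaab' → no match
6 → match
7 → match

1, 2, 3, 6, 7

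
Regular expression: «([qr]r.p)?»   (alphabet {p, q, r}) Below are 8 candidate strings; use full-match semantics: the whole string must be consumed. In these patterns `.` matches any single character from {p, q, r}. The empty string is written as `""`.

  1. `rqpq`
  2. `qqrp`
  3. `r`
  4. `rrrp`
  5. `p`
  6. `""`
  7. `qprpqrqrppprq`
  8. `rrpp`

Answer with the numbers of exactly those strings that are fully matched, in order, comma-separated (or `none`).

4, 6, 8

1 → no match
2 → no match
3 → no match
4 → match
5 → no match
6 → match
7 → no match
8 → match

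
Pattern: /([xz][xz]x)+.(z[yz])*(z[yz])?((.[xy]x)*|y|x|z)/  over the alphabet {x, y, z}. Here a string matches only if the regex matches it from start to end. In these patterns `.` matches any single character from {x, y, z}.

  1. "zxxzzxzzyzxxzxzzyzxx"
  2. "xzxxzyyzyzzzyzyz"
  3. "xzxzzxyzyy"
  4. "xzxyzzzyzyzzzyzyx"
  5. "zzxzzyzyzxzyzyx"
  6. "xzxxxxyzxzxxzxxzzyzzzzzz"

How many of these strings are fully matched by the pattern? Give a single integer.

2

1 → no match
2 → no match
3 → match
4 → match
5 → no match
6 → no match
Total matched: 2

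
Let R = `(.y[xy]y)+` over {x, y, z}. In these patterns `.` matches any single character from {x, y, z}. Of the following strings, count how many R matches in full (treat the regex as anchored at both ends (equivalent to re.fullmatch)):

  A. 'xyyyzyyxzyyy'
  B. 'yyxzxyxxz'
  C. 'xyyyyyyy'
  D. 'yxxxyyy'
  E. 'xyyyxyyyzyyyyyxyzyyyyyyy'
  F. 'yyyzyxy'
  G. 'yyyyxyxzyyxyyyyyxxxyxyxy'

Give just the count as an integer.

A → no match
B → no match — must end with 'y'
C → match
D → no match
E → match
F → no match
G → no match
Total matched: 2

2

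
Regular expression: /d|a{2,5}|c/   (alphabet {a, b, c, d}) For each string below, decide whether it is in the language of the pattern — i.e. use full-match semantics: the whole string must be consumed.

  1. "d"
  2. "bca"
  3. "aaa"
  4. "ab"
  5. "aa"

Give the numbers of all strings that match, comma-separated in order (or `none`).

1, 3, 5

1 → match
2 → no match
3 → match
4 → no match
5 → match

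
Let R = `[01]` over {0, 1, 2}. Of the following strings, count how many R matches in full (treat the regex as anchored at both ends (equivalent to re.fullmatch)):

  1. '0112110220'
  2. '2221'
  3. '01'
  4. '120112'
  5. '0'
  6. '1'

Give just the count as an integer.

2

1. '0112110220' → no match
2. '2221' → no match
3. '01' → no match
4. '120112' → no match
5. '0' → match
6. '1' → match
Total matched: 2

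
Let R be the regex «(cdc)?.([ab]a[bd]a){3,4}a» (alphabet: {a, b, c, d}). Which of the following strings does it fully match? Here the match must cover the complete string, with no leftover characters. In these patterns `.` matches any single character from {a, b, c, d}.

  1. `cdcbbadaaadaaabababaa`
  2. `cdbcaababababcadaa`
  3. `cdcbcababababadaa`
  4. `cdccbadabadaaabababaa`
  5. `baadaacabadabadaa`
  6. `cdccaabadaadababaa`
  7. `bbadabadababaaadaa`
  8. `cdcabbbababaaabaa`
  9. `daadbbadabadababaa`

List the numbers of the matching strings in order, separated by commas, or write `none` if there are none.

1, 4, 7

1 → match
2 → no match
3 → no match
4 → match
5 → no match
6 → no match
7 → match
8 → no match
9 → no match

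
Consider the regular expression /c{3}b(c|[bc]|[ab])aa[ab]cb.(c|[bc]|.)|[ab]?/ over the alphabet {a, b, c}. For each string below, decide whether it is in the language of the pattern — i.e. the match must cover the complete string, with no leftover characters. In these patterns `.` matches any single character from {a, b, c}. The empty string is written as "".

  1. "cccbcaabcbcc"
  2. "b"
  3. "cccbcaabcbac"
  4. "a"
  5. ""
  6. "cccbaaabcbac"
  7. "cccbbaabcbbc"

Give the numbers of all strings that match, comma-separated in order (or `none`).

1 → match
2 → match
3 → match
4 → match
5 → match
6 → match
7 → match

1, 2, 3, 4, 5, 6, 7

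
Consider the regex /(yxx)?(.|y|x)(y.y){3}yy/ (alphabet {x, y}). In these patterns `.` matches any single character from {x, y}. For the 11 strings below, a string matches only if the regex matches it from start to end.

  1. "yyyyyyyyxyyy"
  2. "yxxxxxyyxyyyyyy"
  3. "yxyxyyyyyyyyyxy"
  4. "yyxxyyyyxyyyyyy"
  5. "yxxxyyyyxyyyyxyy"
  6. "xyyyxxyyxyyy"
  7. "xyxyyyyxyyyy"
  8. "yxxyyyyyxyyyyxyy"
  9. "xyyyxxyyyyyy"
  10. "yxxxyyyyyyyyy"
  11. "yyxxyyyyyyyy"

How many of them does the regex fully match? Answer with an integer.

1

1. "yyyyyyyyxyyy" → match
2 → no match
3 → no match — must end with "yyy"
4 → no match
5 → no match — must end with "yyy"
6. "xyyyxxyyxyyy" → no match
7. "xyxyyyyxyyyy" → no match
8 → no match — must end with "yyy"
9. "xyyyxxyyyyyy" → no match
10 → no match
11. "yyxxyyyyyyyy" → no match
Total matched: 1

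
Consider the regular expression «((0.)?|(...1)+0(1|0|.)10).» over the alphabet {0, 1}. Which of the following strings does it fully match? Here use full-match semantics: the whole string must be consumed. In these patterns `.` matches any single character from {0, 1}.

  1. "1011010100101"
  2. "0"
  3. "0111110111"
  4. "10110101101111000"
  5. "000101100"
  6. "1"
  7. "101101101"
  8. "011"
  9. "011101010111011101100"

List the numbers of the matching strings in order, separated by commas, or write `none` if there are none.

1 → match
2 → match
3 → no match
4 → no match
5 → match
6 → match
7 → match
8 → match
9 → match

1, 2, 5, 6, 7, 8, 9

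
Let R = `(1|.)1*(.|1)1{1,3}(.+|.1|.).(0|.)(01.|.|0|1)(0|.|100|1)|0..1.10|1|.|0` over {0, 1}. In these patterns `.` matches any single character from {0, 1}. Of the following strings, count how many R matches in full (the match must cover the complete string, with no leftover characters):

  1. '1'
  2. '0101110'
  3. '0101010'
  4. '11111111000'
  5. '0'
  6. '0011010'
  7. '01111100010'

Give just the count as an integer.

1 → match
2 → match
3 → match
4 → match
5 → match
6 → match
7 → match
Total matched: 7

7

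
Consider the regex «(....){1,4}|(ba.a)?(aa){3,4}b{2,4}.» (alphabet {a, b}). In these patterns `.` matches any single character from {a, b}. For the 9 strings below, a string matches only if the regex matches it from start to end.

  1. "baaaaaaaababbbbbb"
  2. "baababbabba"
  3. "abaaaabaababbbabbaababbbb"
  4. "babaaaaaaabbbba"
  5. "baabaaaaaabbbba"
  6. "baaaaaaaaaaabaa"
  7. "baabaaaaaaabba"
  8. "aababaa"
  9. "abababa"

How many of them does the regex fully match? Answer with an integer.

1

1 → no match
2 → no match
3 → no match
4 → match
5 → no match
6 → no match
7 → no match
8 → no match
9 → no match
Total matched: 1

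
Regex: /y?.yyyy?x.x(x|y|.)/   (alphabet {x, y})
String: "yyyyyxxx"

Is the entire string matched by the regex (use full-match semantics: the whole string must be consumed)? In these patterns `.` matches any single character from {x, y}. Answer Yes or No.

No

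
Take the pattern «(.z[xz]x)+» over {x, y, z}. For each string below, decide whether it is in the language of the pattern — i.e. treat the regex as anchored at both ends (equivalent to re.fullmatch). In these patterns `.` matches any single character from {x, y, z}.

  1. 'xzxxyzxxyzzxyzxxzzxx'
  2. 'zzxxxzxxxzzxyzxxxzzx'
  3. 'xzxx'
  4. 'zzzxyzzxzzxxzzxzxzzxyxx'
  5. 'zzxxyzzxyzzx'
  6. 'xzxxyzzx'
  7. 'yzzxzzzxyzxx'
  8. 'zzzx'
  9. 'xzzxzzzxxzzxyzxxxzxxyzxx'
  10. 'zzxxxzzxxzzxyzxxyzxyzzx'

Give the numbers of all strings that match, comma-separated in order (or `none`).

1 → match
2 → match
3 → match
4 → no match
5 → match
6 → match
7 → match
8 → match
9 → match
10 → no match

1, 2, 3, 5, 6, 7, 8, 9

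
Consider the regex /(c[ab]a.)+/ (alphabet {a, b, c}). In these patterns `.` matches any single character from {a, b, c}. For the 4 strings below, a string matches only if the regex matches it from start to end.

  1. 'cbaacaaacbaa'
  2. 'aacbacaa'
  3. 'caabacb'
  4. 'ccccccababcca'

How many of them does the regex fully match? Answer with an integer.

1 → match
2 → no match — must start with 'c'
3 → no match
4 → no match
Total matched: 1

1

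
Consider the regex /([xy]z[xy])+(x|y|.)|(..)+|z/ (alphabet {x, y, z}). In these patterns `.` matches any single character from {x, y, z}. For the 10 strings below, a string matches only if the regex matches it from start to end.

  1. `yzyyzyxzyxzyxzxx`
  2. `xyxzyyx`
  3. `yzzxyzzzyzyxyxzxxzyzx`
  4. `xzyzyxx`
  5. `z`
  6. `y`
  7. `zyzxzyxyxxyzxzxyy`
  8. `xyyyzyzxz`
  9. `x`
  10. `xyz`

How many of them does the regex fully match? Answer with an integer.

1 → match
2 → no match
3 → no match
4 → no match
5 → match
6 → no match
7 → no match
8 → no match
9 → no match
10 → no match
Total matched: 2

2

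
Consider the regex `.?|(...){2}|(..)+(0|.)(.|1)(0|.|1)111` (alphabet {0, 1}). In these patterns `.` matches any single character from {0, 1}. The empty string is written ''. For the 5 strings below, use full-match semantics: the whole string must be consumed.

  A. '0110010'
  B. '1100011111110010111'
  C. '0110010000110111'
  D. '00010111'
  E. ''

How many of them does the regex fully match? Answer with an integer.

A → no match
B → no match
C → match
D → match
E → match
Total matched: 3

3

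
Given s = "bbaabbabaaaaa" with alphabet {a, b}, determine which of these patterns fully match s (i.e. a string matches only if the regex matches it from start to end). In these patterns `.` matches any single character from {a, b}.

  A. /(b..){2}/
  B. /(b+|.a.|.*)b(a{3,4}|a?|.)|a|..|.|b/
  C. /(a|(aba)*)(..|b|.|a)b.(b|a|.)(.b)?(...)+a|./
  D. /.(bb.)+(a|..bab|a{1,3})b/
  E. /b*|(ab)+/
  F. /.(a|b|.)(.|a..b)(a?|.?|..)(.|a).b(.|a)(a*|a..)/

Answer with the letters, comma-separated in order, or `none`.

C, F

A → no match
B → no match
C → match
D → no match — must end with "b"
E → no match
F → match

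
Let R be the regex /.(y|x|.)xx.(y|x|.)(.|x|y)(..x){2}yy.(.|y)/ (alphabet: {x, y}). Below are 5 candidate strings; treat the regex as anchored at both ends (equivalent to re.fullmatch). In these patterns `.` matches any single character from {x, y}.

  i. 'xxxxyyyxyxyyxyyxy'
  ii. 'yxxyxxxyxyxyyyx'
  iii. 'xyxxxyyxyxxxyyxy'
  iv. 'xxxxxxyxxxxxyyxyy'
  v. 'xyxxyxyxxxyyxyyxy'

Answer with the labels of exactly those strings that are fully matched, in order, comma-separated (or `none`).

i → match
ii → no match
iii → no match
iv → no match
v → match

i, v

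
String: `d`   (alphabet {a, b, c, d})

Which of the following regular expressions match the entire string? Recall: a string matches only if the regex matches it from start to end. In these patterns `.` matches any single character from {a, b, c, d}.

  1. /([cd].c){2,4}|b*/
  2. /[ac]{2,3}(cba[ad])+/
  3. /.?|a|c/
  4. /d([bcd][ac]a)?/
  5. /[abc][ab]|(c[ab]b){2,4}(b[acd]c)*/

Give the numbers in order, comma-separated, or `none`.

3, 4

1 → no match
2 → no match
3 → match
4 → match
5 → no match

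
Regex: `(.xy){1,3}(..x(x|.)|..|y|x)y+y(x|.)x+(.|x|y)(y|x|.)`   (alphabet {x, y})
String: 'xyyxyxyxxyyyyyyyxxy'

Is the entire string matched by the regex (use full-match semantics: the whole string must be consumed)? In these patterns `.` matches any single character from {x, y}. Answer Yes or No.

No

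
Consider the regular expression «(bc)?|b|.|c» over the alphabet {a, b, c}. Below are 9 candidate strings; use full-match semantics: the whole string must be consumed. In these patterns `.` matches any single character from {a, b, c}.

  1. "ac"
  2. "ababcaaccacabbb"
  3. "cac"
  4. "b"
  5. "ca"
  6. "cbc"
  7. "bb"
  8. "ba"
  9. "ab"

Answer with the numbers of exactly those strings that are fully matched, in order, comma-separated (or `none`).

1. "ac" → no match
2 → no match
3. "cac" → no match
4. "b" → match
5. "ca" → no match
6. "cbc" → no match
7. "bb" → no match
8. "ba" → no match
9. "ab" → no match

4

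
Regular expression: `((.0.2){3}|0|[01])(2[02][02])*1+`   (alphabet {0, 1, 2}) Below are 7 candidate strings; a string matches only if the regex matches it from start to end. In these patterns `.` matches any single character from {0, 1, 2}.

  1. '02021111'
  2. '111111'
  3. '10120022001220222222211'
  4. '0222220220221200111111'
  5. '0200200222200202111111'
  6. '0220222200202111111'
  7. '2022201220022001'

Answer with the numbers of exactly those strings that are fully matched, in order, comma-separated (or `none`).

1, 2, 3, 5, 6, 7

1 → match
2 → match
3 → match
4 → no match
5 → match
6 → match
7 → match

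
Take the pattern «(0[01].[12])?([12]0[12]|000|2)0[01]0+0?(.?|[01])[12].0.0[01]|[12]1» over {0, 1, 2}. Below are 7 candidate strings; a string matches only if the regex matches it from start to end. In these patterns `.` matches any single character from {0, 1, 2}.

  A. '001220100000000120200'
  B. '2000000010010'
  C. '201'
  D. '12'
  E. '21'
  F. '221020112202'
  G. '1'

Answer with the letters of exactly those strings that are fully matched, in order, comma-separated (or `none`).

A → match
B → no match
C → no match
D → no match
E → match
F → no match
G → no match

A, E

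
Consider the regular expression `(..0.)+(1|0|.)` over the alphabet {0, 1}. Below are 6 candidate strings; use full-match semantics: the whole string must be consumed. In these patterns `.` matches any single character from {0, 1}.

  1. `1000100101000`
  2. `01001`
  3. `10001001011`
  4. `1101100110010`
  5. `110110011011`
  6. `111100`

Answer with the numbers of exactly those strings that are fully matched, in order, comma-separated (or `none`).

1, 2, 4

1 → match
2 → match
3 → no match
4 → match
5 → no match
6 → no match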